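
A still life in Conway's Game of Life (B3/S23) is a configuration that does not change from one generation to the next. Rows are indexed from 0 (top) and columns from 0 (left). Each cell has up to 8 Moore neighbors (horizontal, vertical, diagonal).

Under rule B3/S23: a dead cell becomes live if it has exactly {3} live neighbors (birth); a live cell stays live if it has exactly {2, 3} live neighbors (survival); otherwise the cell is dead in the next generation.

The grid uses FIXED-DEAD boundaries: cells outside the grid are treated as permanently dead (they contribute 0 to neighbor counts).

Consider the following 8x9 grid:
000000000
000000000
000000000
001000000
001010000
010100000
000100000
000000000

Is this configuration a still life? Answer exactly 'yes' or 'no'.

Compute generation 1 and compare to generation 0 (given above):
Generation 1:
000000000
000000000
000000000
000100000
011000000
000110000
001000000
000000000
Cell (3,2) differs: gen0=1 vs gen1=0 -> NOT a still life.

Answer: no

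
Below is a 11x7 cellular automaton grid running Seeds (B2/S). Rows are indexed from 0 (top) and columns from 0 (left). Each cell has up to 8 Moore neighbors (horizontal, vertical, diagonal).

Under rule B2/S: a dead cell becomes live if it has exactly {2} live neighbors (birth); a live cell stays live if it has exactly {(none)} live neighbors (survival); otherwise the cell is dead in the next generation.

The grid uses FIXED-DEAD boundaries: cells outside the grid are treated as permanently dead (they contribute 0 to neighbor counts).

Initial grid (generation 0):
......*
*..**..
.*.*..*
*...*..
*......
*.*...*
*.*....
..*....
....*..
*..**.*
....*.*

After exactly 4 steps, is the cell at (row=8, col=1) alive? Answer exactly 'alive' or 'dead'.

Answer: dead

Derivation:
Simulating step by step:
Generation 0 (given above): 23 live cells
Generation 1: 13 live cells
...***.
.*....*
.......
..**.*.
...*.*.
...*...
.......
.......
.**....
.......
.......
Generation 2: 16 live cells
..*...*
..**...
.*.****
......*
......*
..*....
.......
.**....
.......
.**....
.......
Generation 3: 9 live cells
.*.....
.......
.......
..**...
.....*.
.......
...*...
.......
*..*...
.......
.**....
Generation 4: 12 live cells
.......
.......
..**...
....*..
..***..
....*..
.......
..***..
.......
*..*...
.......

Cell (8,1) at generation 4: 0 -> dead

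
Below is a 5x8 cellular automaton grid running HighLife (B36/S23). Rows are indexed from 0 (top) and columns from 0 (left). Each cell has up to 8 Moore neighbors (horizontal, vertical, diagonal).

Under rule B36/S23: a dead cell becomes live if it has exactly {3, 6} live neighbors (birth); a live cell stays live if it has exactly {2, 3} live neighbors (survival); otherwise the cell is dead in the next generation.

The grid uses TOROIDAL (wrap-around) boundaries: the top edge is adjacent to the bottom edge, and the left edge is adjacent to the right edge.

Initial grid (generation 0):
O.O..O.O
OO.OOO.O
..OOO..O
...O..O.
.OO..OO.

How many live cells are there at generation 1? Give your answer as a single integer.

Simulating step by step:
Generation 0 (given above): 20 live cells
Generation 1: 14 live cells
.O....O.
.....O..
.O.....O
.O....OO
OOOOOO..
Population at generation 1: 14

Answer: 14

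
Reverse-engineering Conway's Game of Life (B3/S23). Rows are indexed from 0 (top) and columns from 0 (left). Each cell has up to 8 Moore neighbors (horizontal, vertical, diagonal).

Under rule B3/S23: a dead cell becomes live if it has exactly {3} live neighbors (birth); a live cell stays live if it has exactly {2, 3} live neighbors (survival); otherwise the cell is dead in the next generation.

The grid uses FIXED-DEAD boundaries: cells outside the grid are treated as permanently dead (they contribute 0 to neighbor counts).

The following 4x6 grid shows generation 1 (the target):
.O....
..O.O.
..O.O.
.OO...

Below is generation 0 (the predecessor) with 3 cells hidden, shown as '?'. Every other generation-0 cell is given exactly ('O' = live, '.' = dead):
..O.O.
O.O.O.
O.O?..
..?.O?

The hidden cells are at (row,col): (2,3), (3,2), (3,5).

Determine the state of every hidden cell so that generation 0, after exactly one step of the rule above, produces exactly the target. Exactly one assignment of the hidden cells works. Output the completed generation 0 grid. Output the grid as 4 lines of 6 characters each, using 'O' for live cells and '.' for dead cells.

Answer: ..O.O.
O.O.O.
O.OO..
..O.O.

Derivation:
Hidden generation-0 cells (in order): (2,3), (3,2), (3,5).
A hidden cell only influences target cells in its own 3x3 neighborhood. Try each of the 2^3 = 8 assignments, step the completed generation 0 forward once under B3/S23, and compare with the target:
  (2,3)=. (3,2)=. (3,5)=. -> step gives (1,4)='.' but target has 'O' -> reject
  (2,3)=. (3,2)=. (3,5)=O -> step gives (1,4)='.' but target has 'O' -> reject
  (2,3)=. (3,2)=O (3,5)=. -> step gives (1,4)='.' but target has 'O' -> reject
  (2,3)=. (3,2)=O (3,5)=O -> step gives (1,4)='.' but target has 'O' -> reject
  (2,3)=O (3,2)=. (3,5)=. -> step gives (3,1)='.' but target has 'O' -> reject
  (2,3)=O (3,2)=. (3,5)=O -> step gives (2,4)='.' but target has 'O' -> reject
  (2,3)=O (3,2)=O (3,5)=. -> step reproduces the target at every cell -> ACCEPT
  (2,3)=O (3,2)=O (3,5)=O -> step gives (2,4)='.' but target has 'O' -> reject
Unique solution: (2,3)=live, (3,2)=live, (3,5)=dead.
Check: live-neighbor counts of every cell in the completed generation 0:
131412
153622
153532
132411
Applying B3/S23 to generation 0 with these counts gives:
.O....
..O.O.
..O.O.
.OO...
which matches the target exactly.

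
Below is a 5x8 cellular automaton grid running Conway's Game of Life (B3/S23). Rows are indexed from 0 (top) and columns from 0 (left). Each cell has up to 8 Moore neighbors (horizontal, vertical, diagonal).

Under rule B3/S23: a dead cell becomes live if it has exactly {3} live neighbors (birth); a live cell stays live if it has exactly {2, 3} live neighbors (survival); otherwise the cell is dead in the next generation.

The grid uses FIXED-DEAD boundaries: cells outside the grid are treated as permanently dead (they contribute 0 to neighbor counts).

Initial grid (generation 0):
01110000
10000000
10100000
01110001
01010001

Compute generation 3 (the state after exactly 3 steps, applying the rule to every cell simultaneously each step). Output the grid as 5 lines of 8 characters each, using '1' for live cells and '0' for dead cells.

Simulating step by step:
Generation 0 (given above): 13 live cells
Generation 1: 11 live cells
01100000
10010000
10110000
10010000
01010000
Generation 2: 12 live cells
01100000
10010000
10111000
10011000
00100000
Generation 3: 8 live cells
(generation 3 grid is the final answer)

Answer: 01100000
10001000
10100000
00001000
00010000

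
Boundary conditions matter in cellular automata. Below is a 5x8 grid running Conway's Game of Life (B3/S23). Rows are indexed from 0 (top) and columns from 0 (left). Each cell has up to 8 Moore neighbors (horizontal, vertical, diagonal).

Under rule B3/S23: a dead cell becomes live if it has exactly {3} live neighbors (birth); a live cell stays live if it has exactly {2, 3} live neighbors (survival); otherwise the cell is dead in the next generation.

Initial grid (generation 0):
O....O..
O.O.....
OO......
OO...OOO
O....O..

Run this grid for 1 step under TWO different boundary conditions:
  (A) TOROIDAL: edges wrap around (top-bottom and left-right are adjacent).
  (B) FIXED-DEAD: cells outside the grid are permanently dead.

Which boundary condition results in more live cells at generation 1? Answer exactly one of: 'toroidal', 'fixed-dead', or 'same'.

Answer: toroidal

Derivation:
Under TOROIDAL boundary, generation 1:
O......O
O......O
..O...O.
.....OO.
....OO..
Population = 10

Under FIXED-DEAD boundary, generation 1:
.O......
O.......
..O...O.
.....OO.
OO...O..
Population = 9

Comparison: toroidal=10, fixed-dead=9 -> toroidal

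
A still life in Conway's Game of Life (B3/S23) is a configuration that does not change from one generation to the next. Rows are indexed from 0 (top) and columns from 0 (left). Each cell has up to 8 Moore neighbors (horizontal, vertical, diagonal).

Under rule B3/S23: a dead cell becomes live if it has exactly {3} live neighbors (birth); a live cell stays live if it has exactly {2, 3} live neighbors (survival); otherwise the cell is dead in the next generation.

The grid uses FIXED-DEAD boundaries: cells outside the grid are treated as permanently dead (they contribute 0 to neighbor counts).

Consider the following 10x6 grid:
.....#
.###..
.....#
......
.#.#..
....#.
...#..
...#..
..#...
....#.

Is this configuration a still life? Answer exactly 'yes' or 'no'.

Compute generation 1 and compare to generation 0 (given above):
Generation 1:
..#...
..#.#.
..#...
......
......
..###.
...##.
..##..
...#..
......
Cell (0,2) differs: gen0=0 vs gen1=1 -> NOT a still life.

Answer: no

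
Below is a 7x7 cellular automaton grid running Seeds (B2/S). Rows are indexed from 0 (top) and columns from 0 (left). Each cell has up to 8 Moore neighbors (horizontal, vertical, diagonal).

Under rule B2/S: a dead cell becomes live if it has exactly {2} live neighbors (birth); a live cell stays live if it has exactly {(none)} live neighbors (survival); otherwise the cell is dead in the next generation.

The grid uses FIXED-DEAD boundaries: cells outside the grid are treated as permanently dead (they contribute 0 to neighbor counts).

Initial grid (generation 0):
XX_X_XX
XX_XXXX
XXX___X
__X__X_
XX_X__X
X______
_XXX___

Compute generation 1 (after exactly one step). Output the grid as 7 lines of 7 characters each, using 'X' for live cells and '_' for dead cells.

Simulating step by step:
Generation 0 (given above): 25 live cells
Generation 1: 5 live cells
(generation 1 grid is the final answer)

Answer: _______
_______
_______
____X__
____XX_
____X__
X______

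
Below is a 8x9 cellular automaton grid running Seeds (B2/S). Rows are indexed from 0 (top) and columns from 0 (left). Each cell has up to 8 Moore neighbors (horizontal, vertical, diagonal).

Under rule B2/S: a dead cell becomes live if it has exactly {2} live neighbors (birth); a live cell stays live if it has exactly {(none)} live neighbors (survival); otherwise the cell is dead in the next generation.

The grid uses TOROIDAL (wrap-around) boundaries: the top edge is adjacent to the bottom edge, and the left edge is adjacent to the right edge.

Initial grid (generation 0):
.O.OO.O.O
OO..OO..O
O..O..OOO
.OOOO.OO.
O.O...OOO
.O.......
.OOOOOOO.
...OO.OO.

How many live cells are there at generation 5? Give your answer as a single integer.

Answer: 12

Derivation:
Simulating step by step:
Generation 0 (given above): 38 live cells
Generation 1: 3 live cells
.........
.........
.........
.........
....O....
.........
O.......O
.........
Generation 2: 4 live cells
.........
.........
.........
.........
.........
O.......O
.........
O.......O
Generation 3: 6 live cells
O.......O
.........
.........
.........
O.......O
.........
.O.....O.
.........
Generation 4: 8 live cells
.........
O.......O
.........
O.......O
.........
.O.....O.
.........
.O.....O.
Generation 5: 12 live cells
.O.....O.
.........
.O.....O.
.........
.O.....O.
.........
OOO...OOO
.........
Population at generation 5: 12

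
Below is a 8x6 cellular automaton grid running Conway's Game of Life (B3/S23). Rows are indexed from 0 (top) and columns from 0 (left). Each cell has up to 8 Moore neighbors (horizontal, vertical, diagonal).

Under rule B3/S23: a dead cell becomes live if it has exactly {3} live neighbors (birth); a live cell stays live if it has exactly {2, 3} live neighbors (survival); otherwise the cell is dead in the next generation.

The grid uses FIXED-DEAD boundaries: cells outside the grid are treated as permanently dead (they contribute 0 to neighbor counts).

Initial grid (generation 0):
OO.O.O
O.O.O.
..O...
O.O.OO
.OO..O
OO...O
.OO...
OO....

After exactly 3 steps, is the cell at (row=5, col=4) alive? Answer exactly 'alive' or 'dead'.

Simulating step by step:
Generation 0 (given above): 22 live cells
Generation 1: 22 live cells
OOOOO.
O.O.O.
..O.OO
..O.OO
..OO.O
O.....
..O...
OOO...
Generation 2: 18 live cells
O.O.O.
O.....
..O...
.OO...
.OOO.O
.OOO..
O.O...
.OO...
Generation 3: 10 live cells
.O....
...O..
..O...
......
O...O.
O...O.
O.....
.OO...

Cell (5,4) at generation 3: 1 -> alive

Answer: alive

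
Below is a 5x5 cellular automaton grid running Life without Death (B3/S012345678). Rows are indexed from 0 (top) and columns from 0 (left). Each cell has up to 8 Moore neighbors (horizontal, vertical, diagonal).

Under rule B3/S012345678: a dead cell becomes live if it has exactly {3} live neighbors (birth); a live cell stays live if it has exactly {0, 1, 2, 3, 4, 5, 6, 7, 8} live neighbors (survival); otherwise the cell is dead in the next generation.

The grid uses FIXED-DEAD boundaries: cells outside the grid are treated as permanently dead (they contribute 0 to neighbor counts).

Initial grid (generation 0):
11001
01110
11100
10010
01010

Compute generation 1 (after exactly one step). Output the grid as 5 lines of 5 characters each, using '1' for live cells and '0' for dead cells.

Answer: 11011
01110
11100
10010
01110

Derivation:
Simulating step by step:
Generation 0 (given above): 13 live cells
Generation 1: 15 live cells
(generation 1 grid is the final answer)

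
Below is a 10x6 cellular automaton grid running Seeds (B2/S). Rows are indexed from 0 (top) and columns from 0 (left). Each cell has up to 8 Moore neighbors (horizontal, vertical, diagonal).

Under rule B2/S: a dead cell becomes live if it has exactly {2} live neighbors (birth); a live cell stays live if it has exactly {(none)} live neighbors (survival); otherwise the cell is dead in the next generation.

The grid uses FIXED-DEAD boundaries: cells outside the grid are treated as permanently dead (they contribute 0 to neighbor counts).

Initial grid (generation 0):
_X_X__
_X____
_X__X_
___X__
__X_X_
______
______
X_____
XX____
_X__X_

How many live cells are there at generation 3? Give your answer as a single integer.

Answer: 10

Derivation:
Simulating step by step:
Generation 0 (given above): 13 live cells
Generation 1: 10 live cells
X_____
___XX_
X__X__
_X___X
______
___X__
______
______
__X___
__X___
Generation 2: 16 live cells
___XX_
XXX___
_X___X
X_X_X_
__X_X_
______
______
______
_X_X__
_X_X__
Generation 3: 10 live cells
X_____
_____X
____X_
______
_____X
___X__
______
__X___
X___X_
X___X_
Population at generation 3: 10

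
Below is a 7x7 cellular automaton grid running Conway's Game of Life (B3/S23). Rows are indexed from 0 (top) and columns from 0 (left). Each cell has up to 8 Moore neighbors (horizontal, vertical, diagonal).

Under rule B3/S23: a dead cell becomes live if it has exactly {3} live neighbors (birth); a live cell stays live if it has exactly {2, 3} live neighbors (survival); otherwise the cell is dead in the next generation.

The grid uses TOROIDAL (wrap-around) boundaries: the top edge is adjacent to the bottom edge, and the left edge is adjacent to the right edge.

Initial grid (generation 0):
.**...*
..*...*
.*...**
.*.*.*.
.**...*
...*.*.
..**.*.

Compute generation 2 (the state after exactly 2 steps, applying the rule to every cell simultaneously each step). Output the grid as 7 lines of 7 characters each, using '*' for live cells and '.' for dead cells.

Simulating step by step:
Generation 0 (given above): 19 live cells
Generation 1: 26 live cells
**...**
..*...*
.*..***
.*..**.
**.*.**
.*.*.**
.*.*.**
Generation 2: 16 live cells
(generation 2 grid is the final answer)

Answer: .*..*..
..*.*..
.****.*
.*.*...
.*.*...
.*.*...
.*.....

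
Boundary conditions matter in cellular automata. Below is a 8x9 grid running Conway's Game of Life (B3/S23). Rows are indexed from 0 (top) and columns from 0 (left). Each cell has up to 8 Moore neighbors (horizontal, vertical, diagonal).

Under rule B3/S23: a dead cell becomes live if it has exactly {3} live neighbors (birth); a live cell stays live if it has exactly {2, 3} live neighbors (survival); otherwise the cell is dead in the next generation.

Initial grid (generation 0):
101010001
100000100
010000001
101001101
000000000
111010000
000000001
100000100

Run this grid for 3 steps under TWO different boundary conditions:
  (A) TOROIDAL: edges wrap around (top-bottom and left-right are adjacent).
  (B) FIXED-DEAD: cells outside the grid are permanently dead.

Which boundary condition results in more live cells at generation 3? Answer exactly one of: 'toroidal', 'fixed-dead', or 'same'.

Under TOROIDAL boundary, generation 3:
110000011
110000100
000010100
011001100
001100001
111000011
001000001
010000110
Population = 26

Under FIXED-DEAD boundary, generation 3:
000000000
110000110
110000110
100001100
101100000
101000000
010000000
000000000
Population = 17

Comparison: toroidal=26, fixed-dead=17 -> toroidal

Answer: toroidal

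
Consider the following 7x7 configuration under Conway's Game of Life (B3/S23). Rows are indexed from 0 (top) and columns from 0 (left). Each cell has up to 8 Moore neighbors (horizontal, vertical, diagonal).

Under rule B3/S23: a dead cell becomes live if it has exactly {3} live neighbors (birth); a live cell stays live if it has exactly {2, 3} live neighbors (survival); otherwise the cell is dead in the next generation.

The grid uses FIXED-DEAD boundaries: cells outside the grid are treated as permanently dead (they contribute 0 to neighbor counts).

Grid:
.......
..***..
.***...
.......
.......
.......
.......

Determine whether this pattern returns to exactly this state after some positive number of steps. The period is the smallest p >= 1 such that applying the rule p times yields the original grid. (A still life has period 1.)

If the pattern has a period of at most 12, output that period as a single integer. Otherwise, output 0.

Answer: 2

Derivation:
Simulating and comparing each generation to the original:
Gen 0 (original, given above): 6 live cells
Gen 1: 6 live cells, differs from original
Gen 2: 6 live cells, MATCHES original -> period = 2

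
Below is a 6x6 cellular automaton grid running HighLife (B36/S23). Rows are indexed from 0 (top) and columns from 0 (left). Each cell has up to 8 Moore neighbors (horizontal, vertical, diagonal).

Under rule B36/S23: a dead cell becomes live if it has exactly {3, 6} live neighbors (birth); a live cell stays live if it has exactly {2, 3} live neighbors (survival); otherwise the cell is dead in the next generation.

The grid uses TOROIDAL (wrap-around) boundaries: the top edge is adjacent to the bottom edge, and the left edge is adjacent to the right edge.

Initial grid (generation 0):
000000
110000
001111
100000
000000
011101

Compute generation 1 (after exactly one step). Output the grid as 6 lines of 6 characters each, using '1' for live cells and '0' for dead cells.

Simulating step by step:
Generation 0 (given above): 11 live cells
Generation 1: 17 live cells
(generation 1 grid is the final answer)

Answer: 000000
111111
001111
000111
111000
001000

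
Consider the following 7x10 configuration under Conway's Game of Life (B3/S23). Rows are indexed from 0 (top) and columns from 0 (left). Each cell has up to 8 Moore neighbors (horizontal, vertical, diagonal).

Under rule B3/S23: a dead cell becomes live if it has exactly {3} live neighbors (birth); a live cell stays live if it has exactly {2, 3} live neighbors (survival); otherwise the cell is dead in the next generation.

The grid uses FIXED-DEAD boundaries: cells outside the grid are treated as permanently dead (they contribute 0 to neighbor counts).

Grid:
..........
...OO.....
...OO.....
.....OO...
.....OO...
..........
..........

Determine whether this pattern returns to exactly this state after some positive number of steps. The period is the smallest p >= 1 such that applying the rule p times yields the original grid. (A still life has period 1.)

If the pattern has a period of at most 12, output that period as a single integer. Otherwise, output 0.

Answer: 2

Derivation:
Simulating and comparing each generation to the original:
Gen 0 (original, given above): 8 live cells
Gen 1: 6 live cells, differs from original
Gen 2: 8 live cells, MATCHES original -> period = 2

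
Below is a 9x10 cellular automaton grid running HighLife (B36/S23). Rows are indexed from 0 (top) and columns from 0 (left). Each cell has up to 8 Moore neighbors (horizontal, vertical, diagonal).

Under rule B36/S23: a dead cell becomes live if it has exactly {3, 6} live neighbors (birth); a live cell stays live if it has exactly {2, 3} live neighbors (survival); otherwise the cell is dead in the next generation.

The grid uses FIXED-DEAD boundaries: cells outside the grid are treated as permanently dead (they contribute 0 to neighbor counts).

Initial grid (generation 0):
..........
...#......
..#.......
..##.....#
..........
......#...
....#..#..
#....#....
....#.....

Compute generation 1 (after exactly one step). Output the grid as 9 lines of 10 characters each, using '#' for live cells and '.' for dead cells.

Simulating step by step:
Generation 0 (given above): 11 live cells
Generation 1: 7 live cells
(generation 1 grid is the final answer)

Answer: ..........
..........
..#.......
..##......
..........
..........
.....##...
....##....
..........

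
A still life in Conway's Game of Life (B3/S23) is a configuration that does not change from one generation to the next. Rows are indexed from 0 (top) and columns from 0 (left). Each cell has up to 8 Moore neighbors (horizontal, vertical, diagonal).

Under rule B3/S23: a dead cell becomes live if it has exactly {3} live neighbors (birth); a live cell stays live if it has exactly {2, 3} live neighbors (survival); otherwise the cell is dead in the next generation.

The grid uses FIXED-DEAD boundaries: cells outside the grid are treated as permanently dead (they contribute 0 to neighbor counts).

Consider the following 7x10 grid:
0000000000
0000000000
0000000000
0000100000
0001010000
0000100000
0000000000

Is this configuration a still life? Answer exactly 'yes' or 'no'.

Compute generation 1 and compare to generation 0 (given above):
Generation 1:
0000000000
0000000000
0000000000
0000100000
0001010000
0000100000
0000000000
The grids are IDENTICAL -> still life.

Answer: yes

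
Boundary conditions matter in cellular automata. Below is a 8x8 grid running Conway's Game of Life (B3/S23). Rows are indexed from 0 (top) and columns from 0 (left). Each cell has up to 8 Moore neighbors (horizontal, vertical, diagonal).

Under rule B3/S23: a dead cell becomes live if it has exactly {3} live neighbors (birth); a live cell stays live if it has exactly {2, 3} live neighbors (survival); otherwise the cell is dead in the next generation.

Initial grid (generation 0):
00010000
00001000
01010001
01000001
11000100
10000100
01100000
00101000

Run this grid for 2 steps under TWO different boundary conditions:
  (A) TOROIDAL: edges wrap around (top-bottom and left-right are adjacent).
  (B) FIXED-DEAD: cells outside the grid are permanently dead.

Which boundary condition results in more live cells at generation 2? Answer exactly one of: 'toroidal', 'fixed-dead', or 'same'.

Under TOROIDAL boundary, generation 2:
01001000
00101000
01100000
01100011
01100010
10010001
10010000
01001000
Population = 20

Under FIXED-DEAD boundary, generation 2:
00010000
00110000
01100000
11100000
10100000
10010000
10000000
01010000
Population = 15

Comparison: toroidal=20, fixed-dead=15 -> toroidal

Answer: toroidal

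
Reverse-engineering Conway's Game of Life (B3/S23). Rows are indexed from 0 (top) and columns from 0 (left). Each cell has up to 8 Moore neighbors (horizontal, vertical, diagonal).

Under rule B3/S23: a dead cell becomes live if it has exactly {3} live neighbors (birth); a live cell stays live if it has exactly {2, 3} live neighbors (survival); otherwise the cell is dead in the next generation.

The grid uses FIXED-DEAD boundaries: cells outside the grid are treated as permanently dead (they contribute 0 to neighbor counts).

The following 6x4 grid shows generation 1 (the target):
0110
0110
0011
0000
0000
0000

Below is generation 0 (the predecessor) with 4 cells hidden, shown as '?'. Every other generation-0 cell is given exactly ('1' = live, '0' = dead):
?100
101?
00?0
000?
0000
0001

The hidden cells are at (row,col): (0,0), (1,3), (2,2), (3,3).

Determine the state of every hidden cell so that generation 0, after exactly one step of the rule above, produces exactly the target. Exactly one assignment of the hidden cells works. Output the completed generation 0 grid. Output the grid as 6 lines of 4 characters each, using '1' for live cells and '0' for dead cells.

Answer: 0100
1011
0000
0001
0000
0001

Derivation:
Hidden generation-0 cells (in order): (0,0), (1,3), (2,2), (3,3).
A hidden cell only influences target cells in its own 3x3 neighborhood. Try each of the 2^4 = 16 assignments, step the completed generation 0 forward once under B3/S23, and compare with the target:
  (0,0)=0 (1,3)=0 (2,2)=0 (3,3)=0 -> step gives (0,2)='0' but target has '1' -> reject
  (0,0)=0 (1,3)=0 (2,2)=0 (3,3)=1 -> step gives (0,2)='0' but target has '1' -> reject
  (0,0)=0 (1,3)=0 (2,2)=1 (3,3)=0 -> step gives (0,2)='0' but target has '1' -> reject
  (0,0)=0 (1,3)=0 (2,2)=1 (3,3)=1 -> step gives (0,2)='0' but target has '1' -> reject
  (0,0)=0 (1,3)=1 (2,2)=0 (3,3)=0 -> step gives (2,2)='0' but target has '1' -> reject
  (0,0)=0 (1,3)=1 (2,2)=0 (3,3)=1 -> step reproduces the target at every cell -> ACCEPT
  (0,0)=0 (1,3)=1 (2,2)=1 (3,3)=0 -> step gives (1,1)='0' but target has '1' -> reject
  (0,0)=0 (1,3)=1 (2,2)=1 (3,3)=1 -> step gives (1,1)='0' but target has '1' -> reject
  (0,0)=1 (1,3)=0 (2,2)=0 (3,3)=0 -> step gives (0,0)='1' but target has '0' -> reject
  (0,0)=1 (1,3)=0 (2,2)=0 (3,3)=1 -> step gives (0,0)='1' but target has '0' -> reject
  (0,0)=1 (1,3)=0 (2,2)=1 (3,3)=0 -> step gives (0,0)='1' but target has '0' -> reject
  (0,0)=1 (1,3)=0 (2,2)=1 (3,3)=1 -> step gives (0,0)='1' but target has '0' -> reject
  (0,0)=1 (1,3)=1 (2,2)=0 (3,3)=0 -> step gives (0,0)='1' but target has '0' -> reject
  (0,0)=1 (1,3)=1 (2,2)=0 (3,3)=1 -> step gives (0,0)='1' but target has '0' -> reject
  (0,0)=1 (1,3)=1 (2,2)=1 (3,3)=0 -> step gives (0,0)='1' but target has '0' -> reject
  (0,0)=1 (1,3)=1 (2,2)=1 (3,3)=1 -> step gives (0,0)='1' but target has '0' -> reject
Unique solution: (0,0)=dead, (1,3)=live, (2,2)=dead, (3,3)=live.
Check: live-neighbor counts of every cell in the completed generation 0:
2232
1321
1233
0010
0022
0010
Applying B3/S23 to generation 0 with these counts gives:
0110
0110
0011
0000
0000
0000
which matches the target exactly.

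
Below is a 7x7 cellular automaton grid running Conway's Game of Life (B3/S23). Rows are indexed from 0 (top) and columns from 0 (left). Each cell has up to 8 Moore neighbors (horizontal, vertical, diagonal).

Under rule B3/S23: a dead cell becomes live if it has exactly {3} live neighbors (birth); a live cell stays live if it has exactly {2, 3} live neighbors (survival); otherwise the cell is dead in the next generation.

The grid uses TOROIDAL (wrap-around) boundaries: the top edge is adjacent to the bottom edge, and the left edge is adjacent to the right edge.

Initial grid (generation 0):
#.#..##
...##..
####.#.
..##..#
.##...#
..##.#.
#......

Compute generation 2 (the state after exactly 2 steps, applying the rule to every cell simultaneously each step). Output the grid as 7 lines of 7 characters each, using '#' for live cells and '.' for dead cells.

Answer: ##.....
..#....
#...#..
.......
.##....
.......
.......

Derivation:
Simulating step by step:
Generation 0 (given above): 21 live cells
Generation 1: 27 live cells
##.####
.......
##...##
....###
##..###
#.##..#
#.####.
Generation 2: 7 live cells
(generation 2 grid is the final answer)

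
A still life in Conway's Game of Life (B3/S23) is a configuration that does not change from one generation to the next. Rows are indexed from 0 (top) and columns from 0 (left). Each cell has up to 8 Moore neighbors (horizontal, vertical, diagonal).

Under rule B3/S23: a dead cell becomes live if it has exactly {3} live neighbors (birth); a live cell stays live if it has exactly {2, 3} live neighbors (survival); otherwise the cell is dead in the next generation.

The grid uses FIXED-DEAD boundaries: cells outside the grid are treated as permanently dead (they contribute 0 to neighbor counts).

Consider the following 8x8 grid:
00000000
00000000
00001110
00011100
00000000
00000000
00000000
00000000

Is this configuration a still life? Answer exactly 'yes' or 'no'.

Answer: no

Derivation:
Compute generation 1 and compare to generation 0 (given above):
Generation 1:
00000000
00000100
00010010
00010010
00001000
00000000
00000000
00000000
Cell (1,5) differs: gen0=0 vs gen1=1 -> NOT a still life.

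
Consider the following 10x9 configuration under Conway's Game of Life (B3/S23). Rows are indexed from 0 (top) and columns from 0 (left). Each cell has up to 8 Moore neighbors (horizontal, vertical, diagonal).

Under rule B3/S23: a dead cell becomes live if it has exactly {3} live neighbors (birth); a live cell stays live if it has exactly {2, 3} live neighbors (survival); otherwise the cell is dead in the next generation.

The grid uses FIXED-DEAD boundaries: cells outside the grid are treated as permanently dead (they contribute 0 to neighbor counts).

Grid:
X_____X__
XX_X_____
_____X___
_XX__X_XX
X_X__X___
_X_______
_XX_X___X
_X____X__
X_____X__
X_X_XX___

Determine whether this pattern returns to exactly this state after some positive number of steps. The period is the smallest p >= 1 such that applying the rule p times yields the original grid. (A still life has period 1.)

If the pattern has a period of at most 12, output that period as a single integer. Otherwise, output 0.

Simulating and comparing each generation to the original:
Gen 0 (original, given above): 27 live cells
Gen 1: 28 live cells, differs from original
Gen 2: 23 live cells, differs from original
Gen 3: 25 live cells, differs from original
Gen 4: 17 live cells, differs from original
Gen 5: 13 live cells, differs from original
Gen 6: 14 live cells, differs from original
Gen 7: 10 live cells, differs from original
Gen 8: 10 live cells, differs from original
Gen 9: 9 live cells, differs from original
Gen 10: 10 live cells, differs from original
Gen 11: 12 live cells, differs from original
Gen 12: 11 live cells, differs from original
No period found within 12 steps.

Answer: 0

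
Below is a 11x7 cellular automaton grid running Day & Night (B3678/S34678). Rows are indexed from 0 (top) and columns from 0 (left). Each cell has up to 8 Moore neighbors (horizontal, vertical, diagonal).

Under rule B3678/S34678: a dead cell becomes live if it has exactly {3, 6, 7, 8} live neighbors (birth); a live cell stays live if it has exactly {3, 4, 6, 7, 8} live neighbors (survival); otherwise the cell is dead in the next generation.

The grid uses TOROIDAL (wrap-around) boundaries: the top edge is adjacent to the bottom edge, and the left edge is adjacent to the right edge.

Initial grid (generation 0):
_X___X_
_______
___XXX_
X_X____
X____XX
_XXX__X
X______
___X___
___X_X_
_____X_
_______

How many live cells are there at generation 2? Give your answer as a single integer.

Simulating step by step:
Generation 0 (given above): 19 live cells
Generation 1: 13 live cells
_______
_____X_
_______
_X_X___
X__X__X
_X___XX
_X_X___
____X__
_______
____X__
_______
Generation 2: 13 live cells
_______
_______
_______
X_X____
XX__XXX
____X_X
X_X_XX_
_______
_______
_______
_______
Population at generation 2: 13

Answer: 13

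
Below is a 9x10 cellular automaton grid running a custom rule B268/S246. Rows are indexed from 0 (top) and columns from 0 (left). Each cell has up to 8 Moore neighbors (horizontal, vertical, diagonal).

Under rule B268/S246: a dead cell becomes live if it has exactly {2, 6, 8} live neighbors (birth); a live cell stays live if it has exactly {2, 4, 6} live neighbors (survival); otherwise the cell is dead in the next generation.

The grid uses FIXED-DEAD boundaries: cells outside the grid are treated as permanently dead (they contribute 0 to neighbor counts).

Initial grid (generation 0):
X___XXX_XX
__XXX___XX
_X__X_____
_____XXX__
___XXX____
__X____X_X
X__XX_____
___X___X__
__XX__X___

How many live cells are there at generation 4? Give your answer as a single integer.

Answer: 32

Derivation:
Simulating step by step:
Generation 0 (given above): 30 live cells
Generation 1: 28 live cells
_XX_______
X_XXX_X___
_________X
__X__X____
__XX______
_XX___X_X_
_X__X_XX__
_X_X_XX___
__XXX__X__
Generation 2: 28 live cells
X___XX____
_____X____
______X___
_XX_X_____
__X_XXXX__
X_X_X_X___
____X_XXX_
XX_X_XX_X_
_X________
Generation 3: 27 live cells
____XXX___
__________
_XXXX_____
_XX_X_____
X__X___X__
_______X__
_____XX_XX
XX______XX
_X__XXXX__
Generation 4: 32 live cells
_____X____
_X____X___
X_XXXX____
_X_X_X____
___XX_X_X_
____XX___X
XX____X_X_
XXX_____X_
_XX__XXX_X
Population at generation 4: 32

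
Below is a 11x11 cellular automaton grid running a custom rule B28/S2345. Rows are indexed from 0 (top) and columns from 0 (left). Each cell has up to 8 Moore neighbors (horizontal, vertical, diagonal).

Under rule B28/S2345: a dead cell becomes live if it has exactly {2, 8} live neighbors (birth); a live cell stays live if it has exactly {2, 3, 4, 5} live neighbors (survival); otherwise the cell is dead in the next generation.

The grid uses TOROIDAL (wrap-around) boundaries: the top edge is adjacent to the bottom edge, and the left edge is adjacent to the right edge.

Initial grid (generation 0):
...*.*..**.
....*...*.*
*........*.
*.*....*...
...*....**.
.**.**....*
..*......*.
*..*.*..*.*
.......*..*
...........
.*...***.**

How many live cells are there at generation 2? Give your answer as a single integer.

Answer: 55

Derivation:
Simulating step by step:
Generation 0 (given above): 35 live cells
Generation 1: 51 live cells
..*..*..**.
*..***.**.*
*..*...*.*.
...*.......
...*.*****.
***.*.....*
..*...*.**.
***.*.***.*
....*.*.*.*
.....*.....
*.*..***.**
Generation 2: 55 live cells
..*..*..**.
*..***.**.*
**.*.*.*.*.
...*.*.....
...*.*****.
***.*.....*
..*.*.*.**.
***...*.*.*
..*.*.*.*.*
.*.*.*.....
...*.***.**
Population at generation 2: 55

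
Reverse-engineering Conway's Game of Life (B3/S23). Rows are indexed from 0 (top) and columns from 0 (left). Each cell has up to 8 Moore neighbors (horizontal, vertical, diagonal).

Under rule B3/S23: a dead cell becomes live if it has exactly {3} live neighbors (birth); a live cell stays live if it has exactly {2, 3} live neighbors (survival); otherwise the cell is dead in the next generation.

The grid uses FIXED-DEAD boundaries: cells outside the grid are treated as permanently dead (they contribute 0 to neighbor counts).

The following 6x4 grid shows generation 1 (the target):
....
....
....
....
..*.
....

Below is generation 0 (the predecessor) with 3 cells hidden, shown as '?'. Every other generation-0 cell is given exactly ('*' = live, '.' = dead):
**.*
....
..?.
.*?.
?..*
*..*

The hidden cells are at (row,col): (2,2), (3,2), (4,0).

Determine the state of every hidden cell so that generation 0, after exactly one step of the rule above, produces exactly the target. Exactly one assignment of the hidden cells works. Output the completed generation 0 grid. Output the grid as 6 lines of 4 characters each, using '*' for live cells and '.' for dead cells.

Answer: **.*
....
....
.*..
...*
*..*

Derivation:
Hidden generation-0 cells (in order): (2,2), (3,2), (4,0).
A hidden cell only influences target cells in its own 3x3 neighborhood. Try each of the 2^3 = 8 assignments, step the completed generation 0 forward once under B3/S23, and compare with the target:
  (2,2)=. (3,2)=. (4,0)=. -> step reproduces the target at every cell -> ACCEPT
  (2,2)=. (3,2)=. (4,0)=* -> step gives (4,0)='*' but target has '.' -> reject
  (2,2)=. (3,2)=* (4,0)=. -> step gives (3,2)='*' but target has '.' -> reject
  (2,2)=. (3,2)=* (4,0)=* -> step gives (3,1)='*' but target has '.' -> reject
  (2,2)=* (3,2)=. (4,0)=. -> step gives (1,1)='*' but target has '.' -> reject
  (2,2)=* (3,2)=. (4,0)=* -> step gives (1,1)='*' but target has '.' -> reject
  (2,2)=* (3,2)=* (4,0)=. -> step gives (1,1)='*' but target has '.' -> reject
  (2,2)=* (3,2)=* (4,0)=* -> step gives (1,1)='*' but target has '.' -> reject
Unique solution: (2,2)=dead, (3,2)=dead, (4,0)=dead.
Check: live-neighbor counts of every cell in the completed generation 0:
1120
2221
1110
1021
2231
0121
Applying B3/S23 to generation 0 with these counts gives:
....
....
....
....
..*.
....
which matches the target exactly.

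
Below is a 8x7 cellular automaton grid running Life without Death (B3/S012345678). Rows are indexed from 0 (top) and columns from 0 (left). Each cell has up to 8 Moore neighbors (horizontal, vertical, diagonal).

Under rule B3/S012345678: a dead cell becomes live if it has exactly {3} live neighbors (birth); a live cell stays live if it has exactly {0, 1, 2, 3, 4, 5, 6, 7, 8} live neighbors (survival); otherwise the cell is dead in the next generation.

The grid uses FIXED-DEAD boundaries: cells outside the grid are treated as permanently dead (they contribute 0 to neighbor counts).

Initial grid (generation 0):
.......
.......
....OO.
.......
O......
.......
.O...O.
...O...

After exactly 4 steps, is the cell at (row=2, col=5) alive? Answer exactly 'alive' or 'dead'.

Answer: alive

Derivation:
Simulating step by step:
Generation 0 (given above): 6 live cells
Generation 1: 6 live cells
.......
.......
....OO.
.......
O......
.......
.O...O.
...O...
Generation 2: 6 live cells
.......
.......
....OO.
.......
O......
.......
.O...O.
...O...
Generation 3: 6 live cells
.......
.......
....OO.
.......
O......
.......
.O...O.
...O...
Generation 4: 6 live cells
.......
.......
....OO.
.......
O......
.......
.O...O.
...O...

Cell (2,5) at generation 4: 1 -> alive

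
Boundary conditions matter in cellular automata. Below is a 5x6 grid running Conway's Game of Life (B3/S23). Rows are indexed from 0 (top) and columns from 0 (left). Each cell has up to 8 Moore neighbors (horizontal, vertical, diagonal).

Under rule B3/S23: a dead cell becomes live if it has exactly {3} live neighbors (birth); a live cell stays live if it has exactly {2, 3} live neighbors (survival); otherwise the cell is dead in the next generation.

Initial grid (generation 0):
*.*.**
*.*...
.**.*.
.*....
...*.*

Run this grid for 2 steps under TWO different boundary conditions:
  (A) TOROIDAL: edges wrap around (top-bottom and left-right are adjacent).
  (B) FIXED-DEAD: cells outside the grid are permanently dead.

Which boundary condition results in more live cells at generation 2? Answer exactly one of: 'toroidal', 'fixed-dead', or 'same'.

Answer: fixed-dead

Derivation:
Under TOROIDAL boundary, generation 2:
*...*.
*.*.*.
*.....
......
......
Population = 6

Under FIXED-DEAD boundary, generation 2:
...**.
..*.*.
*....*
.*.**.
......
Population = 9

Comparison: toroidal=6, fixed-dead=9 -> fixed-dead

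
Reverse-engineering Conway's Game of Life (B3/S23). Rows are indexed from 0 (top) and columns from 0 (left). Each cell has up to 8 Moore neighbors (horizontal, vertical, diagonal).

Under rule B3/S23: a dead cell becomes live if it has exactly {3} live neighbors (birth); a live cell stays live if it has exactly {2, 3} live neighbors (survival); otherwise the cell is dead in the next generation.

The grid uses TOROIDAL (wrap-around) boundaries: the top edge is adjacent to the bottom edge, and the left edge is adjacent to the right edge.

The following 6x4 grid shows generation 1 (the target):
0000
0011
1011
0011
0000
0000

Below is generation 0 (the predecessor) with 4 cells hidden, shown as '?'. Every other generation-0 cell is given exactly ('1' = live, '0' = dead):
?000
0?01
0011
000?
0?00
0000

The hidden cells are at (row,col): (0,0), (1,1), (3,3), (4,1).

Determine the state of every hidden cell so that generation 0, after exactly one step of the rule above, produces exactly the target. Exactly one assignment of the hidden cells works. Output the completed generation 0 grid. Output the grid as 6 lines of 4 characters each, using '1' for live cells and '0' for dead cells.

Hidden generation-0 cells (in order): (0,0), (1,1), (3,3), (4,1).
A hidden cell only influences target cells in its own 3x3 neighborhood. Try each of the 2^4 = 16 assignments, step the completed generation 0 forward once under B3/S23, and compare with the target:
  (0,0)=0 (1,1)=0 (3,3)=0 (4,1)=0 -> step gives (2,0)='0' but target has '1' -> reject
  (0,0)=0 (1,1)=0 (3,3)=0 (4,1)=1 -> step gives (2,0)='0' but target has '1' -> reject
  (0,0)=0 (1,1)=0 (3,3)=1 (4,1)=0 -> step reproduces the target at every cell -> ACCEPT
  (0,0)=0 (1,1)=0 (3,3)=1 (4,1)=1 -> step gives (3,0)='1' but target has '0' -> reject
  (0,0)=0 (1,1)=1 (3,3)=0 (4,1)=0 -> step gives (1,0)='1' but target has '0' -> reject
  (0,0)=0 (1,1)=1 (3,3)=0 (4,1)=1 -> step gives (1,0)='1' but target has '0' -> reject
  (0,0)=0 (1,1)=1 (3,3)=1 (4,1)=0 -> step gives (1,0)='1' but target has '0' -> reject
  (0,0)=0 (1,1)=1 (3,3)=1 (4,1)=1 -> step gives (1,0)='1' but target has '0' -> reject
  (0,0)=1 (1,1)=0 (3,3)=0 (4,1)=0 -> step gives (1,0)='1' but target has '0' -> reject
  (0,0)=1 (1,1)=0 (3,3)=0 (4,1)=1 -> step gives (1,0)='1' but target has '0' -> reject
  (0,0)=1 (1,1)=0 (3,3)=1 (4,1)=0 -> step gives (1,0)='1' but target has '0' -> reject
  (0,0)=1 (1,1)=0 (3,3)=1 (4,1)=1 -> step gives (1,0)='1' but target has '0' -> reject
  (0,0)=1 (1,1)=1 (3,3)=0 (4,1)=0 -> step gives (0,0)='1' but target has '0' -> reject
  (0,0)=1 (1,1)=1 (3,3)=0 (4,1)=1 -> step gives (0,0)='1' but target has '0' -> reject
  (0,0)=1 (1,1)=1 (3,3)=1 (4,1)=0 -> step gives (0,0)='1' but target has '0' -> reject
  (0,0)=1 (1,1)=1 (3,3)=1 (4,1)=1 -> step gives (0,0)='1' but target has '0' -> reject
Unique solution: (0,0)=dead, (1,1)=dead, (3,3)=live, (4,1)=dead.
Check: live-neighbor counts of every cell in the completed generation 0:
1011
2132
3133
2132
1011
0000
Applying B3/S23 to generation 0 with these counts gives:
0000
0011
1011
0011
0000
0000
which matches the target exactly.

Answer: 0000
0001
0011
0001
0000
0000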